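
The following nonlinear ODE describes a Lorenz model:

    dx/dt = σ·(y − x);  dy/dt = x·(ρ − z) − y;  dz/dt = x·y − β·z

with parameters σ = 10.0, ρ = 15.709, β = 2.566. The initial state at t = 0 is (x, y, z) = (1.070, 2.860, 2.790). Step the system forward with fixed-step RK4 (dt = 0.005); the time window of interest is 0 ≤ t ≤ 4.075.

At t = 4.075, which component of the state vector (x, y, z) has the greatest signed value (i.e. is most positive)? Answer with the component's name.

t=0.000: state=(1.070, 2.860, 2.790)
step 1 (dt=0.005): k1=(17.900, 10.963, -4.099), k2=(17.727, 11.525, -3.914), k3=(17.745, 11.518, -3.915), k4=(17.589, 12.075, -3.728); state += dt/6·(k1+2k2+2k3+k4)
t=0.005: state=(1.159, 2.918, 2.770)
t=0.010: state=(1.246, 2.981, 2.753)
t=0.015: state=(1.332, 3.049, 2.737)
continuing one RK4 step at a time; state shown every 40 steps (Δt=0.2):
t=0.200: state=(5.699, 9.300, 4.935)
t=0.400: state=(11.650, 10.347, 22.175)
t=0.600: state=(3.048, -0.290, 17.706)
t=0.800: state=(0.210, -0.123, 10.546)
t=1.000: state=(-0.019, -0.049, 6.312)
t=1.200: state=(-0.087, -0.141, 3.779)
t=1.400: state=(-0.321, -0.541, 2.272)
t=1.600: state=(-1.313, -2.258, 1.530)
t=1.800: state=(-5.446, -9.095, 3.856)
t=2.000: state=(-12.103, -11.040, 22.452)
t=2.200: state=(-2.861, 0.778, 18.026)
t=2.400: state=(0.269, 0.720, 10.704)
t=2.600: state=(0.996, 1.479, 6.518)
t=2.800: state=(2.925, 4.619, 4.805)
t=3.000: state=(8.617, 12.164, 11.083)
t=3.200: state=(8.600, 4.431, 22.065)
t=3.400: state=(2.073, 0.647, 14.461)
t=3.600: state=(1.312, 1.591, 8.885)
t=3.800: state=(2.896, 4.341, 6.251)
t=4.000: state=(7.740, 10.895, 10.465)
t=4.075: state=(9.806, 11.783, 15.680)
compare at T: x=9.806, y=11.783, z=15.680

largest component: z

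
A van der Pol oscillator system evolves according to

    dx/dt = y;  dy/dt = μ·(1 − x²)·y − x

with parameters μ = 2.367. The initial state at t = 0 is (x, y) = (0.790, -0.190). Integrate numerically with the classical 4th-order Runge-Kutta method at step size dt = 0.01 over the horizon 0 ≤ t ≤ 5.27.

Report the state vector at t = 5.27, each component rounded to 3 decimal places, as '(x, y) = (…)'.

t=0.000: state=(0.790, -0.190)
step 1 (dt=0.01): k1=(-0.190, -0.959), k2=(-0.195, -0.963), k3=(-0.195, -0.963), k4=(-0.200, -0.967); state += dt/6·(k1+2k2+2k3+k4)
t=0.010: state=(0.788, -0.200)
t=0.020: state=(0.786, -0.209)
t=0.030: state=(0.784, -0.219)
continuing one RK4 step at a time; state shown every 20 steps (Δt=0.2):
t=0.200: state=(0.732, -0.401)
t=0.400: state=(0.626, -0.673)
t=0.600: state=(0.454, -1.068)
t=0.800: state=(0.182, -1.709)
t=1.000: state=(-0.255, -2.722)
t=1.200: state=(-0.901, -3.575)
t=1.400: state=(-1.547, -2.511)
t=1.600: state=(-1.860, -0.751)
t=1.800: state=(-1.920, -0.000)
t=2.000: state=(-1.894, 0.218)
t=2.200: state=(-1.843, 0.287)
t=2.400: state=(-1.782, 0.320)
t=2.600: state=(-1.715, 0.346)
t=2.800: state=(-1.643, 0.372)
t=3.000: state=(-1.566, 0.404)
t=3.200: state=(-1.481, 0.444)
t=3.400: state=(-1.387, 0.496)
t=3.600: state=(-1.281, 0.568)
t=3.800: state=(-1.158, 0.669)
t=4.000: state=(-1.010, 0.825)
t=4.200: state=(-0.822, 1.079)
t=4.400: state=(-0.565, 1.531)
t=4.600: state=(-0.183, 2.375)
t=4.800: state=(0.422, 3.724)
t=5.000: state=(1.244, 4.045)
t=5.200: state=(1.840, 1.743)
t=5.270: state=(1.936, 1.029)

(x, y) = (1.936, 1.029)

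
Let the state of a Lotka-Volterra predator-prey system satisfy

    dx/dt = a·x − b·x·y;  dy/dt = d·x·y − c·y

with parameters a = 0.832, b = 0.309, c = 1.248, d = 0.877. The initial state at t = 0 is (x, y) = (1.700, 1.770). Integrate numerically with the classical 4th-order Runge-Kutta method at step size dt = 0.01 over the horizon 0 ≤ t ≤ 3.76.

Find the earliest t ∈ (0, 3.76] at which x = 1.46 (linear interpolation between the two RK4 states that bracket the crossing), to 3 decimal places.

t=0.000: state=(1.700, 1.770)
step 1 (dt=0.01): k1=(0.485, 0.430), k2=(0.484, 0.434), k3=(0.484, 0.434), k4=(0.484, 0.439); state += dt/6·(k1+2k2+2k3+k4)
t=0.010: state=(1.705, 1.774)
t=0.020: state=(1.710, 1.779)
t=0.030: state=(1.714, 1.783)
continuing one RK4 step at a time; state shown every 20 steps (Δt=0.2):
t=0.200: state=(1.794, 1.874)
t=0.400: state=(1.880, 2.015)
t=0.600: state=(1.949, 2.197)
t=0.800: state=(1.997, 2.421)
t=1.000: state=(2.014, 2.682)
t=1.200: state=(1.998, 2.973)
t=1.400: state=(1.945, 3.275)
t=1.600: state=(1.860, 3.564)
t=1.800: state=(1.748, 3.811)
t=2.000: state=(1.622, 3.991)
t=2.200: state=(1.492, 4.085)
t=2.240: state=(1.466, 4.093)
next step: t=2.250: state=(1.460, 4.095) — x has crossed 1.46
linear interpolation between t=2.240 (1.46623) and t=2.250 (1.45989) → t≈2.250

t = 2.250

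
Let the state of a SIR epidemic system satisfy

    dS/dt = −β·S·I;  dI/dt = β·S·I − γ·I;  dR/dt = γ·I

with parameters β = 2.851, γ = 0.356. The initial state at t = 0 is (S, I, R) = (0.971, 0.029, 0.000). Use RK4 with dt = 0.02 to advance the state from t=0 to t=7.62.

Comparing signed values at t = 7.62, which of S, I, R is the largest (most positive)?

largest component: R

t=0.000: state=(0.971, 0.029, 0.000)
step 1 (dt=0.02): k1=(-0.080, 0.070, 0.010), k2=(-0.082, 0.072, 0.011), k3=(-0.082, 0.072, 0.011), k4=(-0.084, 0.073, 0.011); state += dt/6·(k1+2k2+2k3+k4)
t=0.020: state=(0.969, 0.030, 0.000)
t=0.040: state=(0.968, 0.032, 0.000)
t=0.060: state=(0.966, 0.034, 0.001)
continuing one RK4 step at a time; state shown every 25 steps (Δt=0.5):
t=0.500: state=(0.897, 0.093, 0.010)
t=1.000: state=(0.713, 0.249, 0.039)
t=1.500: state=(0.427, 0.471, 0.103)
t=2.000: state=(0.195, 0.605, 0.201)
t=2.500: state=(0.081, 0.609, 0.310)
t=3.000: state=(0.035, 0.551, 0.414)
t=3.500: state=(0.017, 0.478, 0.505)
t=4.000: state=(0.009, 0.407, 0.584)
t=4.500: state=(0.005, 0.344, 0.651)
t=5.000: state=(0.003, 0.290, 0.707)
t=5.500: state=(0.002, 0.243, 0.754)
t=6.000: state=(0.002, 0.204, 0.794)
t=6.500: state=(0.001, 0.171, 0.827)
t=7.000: state=(0.001, 0.144, 0.855)
t=7.500: state=(0.001, 0.120, 0.879)
t=7.620: state=(0.001, 0.115, 0.884)
compare at T: S=0.001, I=0.115, R=0.884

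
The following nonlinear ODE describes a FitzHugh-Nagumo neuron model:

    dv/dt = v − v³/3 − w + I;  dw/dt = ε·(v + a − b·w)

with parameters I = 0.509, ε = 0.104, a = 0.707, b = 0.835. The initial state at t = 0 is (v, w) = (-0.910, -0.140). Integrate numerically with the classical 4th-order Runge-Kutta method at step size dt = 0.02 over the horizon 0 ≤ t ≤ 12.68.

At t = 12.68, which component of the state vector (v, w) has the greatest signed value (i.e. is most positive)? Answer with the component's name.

t=0.000: state=(-0.910, -0.140)
step 1 (dt=0.02): k1=(-0.010, -0.009), k2=(-0.010, -0.009), k3=(-0.010, -0.009), k4=(-0.010, -0.009); state += dt/6·(k1+2k2+2k3+k4)
t=0.020: state=(-0.910, -0.140)
t=0.040: state=(-0.910, -0.140)
t=0.060: state=(-0.911, -0.141)
continuing one RK4 step at a time; state shown every 25 steps (Δt=0.5):
t=0.500: state=(-0.914, -0.144)
t=1.000: state=(-0.916, -0.149)
t=1.500: state=(-0.916, -0.153)
t=2.000: state=(-0.913, -0.157)
t=2.500: state=(-0.909, -0.161)
t=3.000: state=(-0.902, -0.164)
t=3.500: state=(-0.893, -0.167)
t=4.000: state=(-0.882, -0.169)
t=4.500: state=(-0.868, -0.170)
t=5.000: state=(-0.852, -0.171)
t=5.500: state=(-0.834, -0.171)
t=6.000: state=(-0.813, -0.169)
t=6.500: state=(-0.789, -0.167)
t=7.000: state=(-0.762, -0.163)
t=7.500: state=(-0.731, -0.158)
t=8.000: state=(-0.695, -0.152)
t=8.500: state=(-0.653, -0.144)
t=9.000: state=(-0.601, -0.134)
t=9.500: state=(-0.537, -0.121)
t=10.000: state=(-0.454, -0.105)
t=10.500: state=(-0.341, -0.085)
t=11.000: state=(-0.180, -0.059)
t=11.500: state=(0.063, -0.024)
t=12.000: state=(0.431, 0.025)
t=12.500: state=(0.936, 0.094)
t=12.680: state=(1.127, 0.125)
compare at T: v=1.127, w=0.125

largest component: v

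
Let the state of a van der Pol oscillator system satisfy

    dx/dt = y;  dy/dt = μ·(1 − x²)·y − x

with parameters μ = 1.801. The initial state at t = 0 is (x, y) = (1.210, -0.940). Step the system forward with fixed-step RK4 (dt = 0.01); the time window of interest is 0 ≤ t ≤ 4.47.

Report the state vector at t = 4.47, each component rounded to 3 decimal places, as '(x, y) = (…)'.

t=0.000: state=(1.210, -0.940)
step 1 (dt=0.01): k1=(-0.940, -0.424), k2=(-0.942, -0.437), k3=(-0.942, -0.437), k4=(-0.944, -0.450); state += dt/6·(k1+2k2+2k3+k4)
t=0.010: state=(1.201, -0.944)
t=0.020: state=(1.191, -0.949)
t=0.030: state=(1.182, -0.954)
continuing one RK4 step at a time; state shown every 20 steps (Δt=0.2):
t=0.200: state=(1.010, -1.078)
t=0.400: state=(0.770, -1.344)
t=0.600: state=(0.459, -1.813)
t=0.800: state=(0.025, -2.588)
t=1.000: state=(-0.589, -3.518)
t=1.200: state=(-1.313, -3.395)
t=1.400: state=(-1.831, -1.681)
t=1.600: state=(-2.019, -0.372)
t=1.800: state=(-2.035, 0.123)
t=2.000: state=(-1.991, 0.286)
t=2.200: state=(-1.927, 0.349)
t=2.400: state=(-1.853, 0.386)
t=2.600: state=(-1.773, 0.417)
t=2.800: state=(-1.686, 0.452)
t=3.000: state=(-1.592, 0.493)
t=3.200: state=(-1.488, 0.545)
t=3.400: state=(-1.373, 0.613)
t=3.600: state=(-1.241, 0.707)
t=3.800: state=(-1.087, 0.841)
t=4.000: state=(-0.900, 1.044)
t=4.200: state=(-0.662, 1.367)
t=4.400: state=(-0.340, 1.898)
t=4.470: state=(-0.198, 2.153)

(x, y) = (-0.198, 2.153)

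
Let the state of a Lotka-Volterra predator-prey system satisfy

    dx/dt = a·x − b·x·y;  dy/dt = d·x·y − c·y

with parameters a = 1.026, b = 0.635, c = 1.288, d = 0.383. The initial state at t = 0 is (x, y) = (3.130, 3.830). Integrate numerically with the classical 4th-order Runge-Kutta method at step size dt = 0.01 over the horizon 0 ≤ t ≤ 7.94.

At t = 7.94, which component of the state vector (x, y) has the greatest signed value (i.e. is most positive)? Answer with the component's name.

largest component: x

t=0.000: state=(3.130, 3.830)
step 1 (dt=0.01): k1=(-4.401, -0.342), k2=(-4.367, -0.374), k3=(-4.367, -0.374), k4=(-4.332, -0.405); state += dt/6·(k1+2k2+2k3+k4)
t=0.010: state=(3.086, 3.826)
t=0.020: state=(3.043, 3.822)
t=0.030: state=(3.001, 3.817)
continuing one RK4 step at a time; state shown every 50 steps (Δt=0.5):
t=0.500: state=(1.697, 3.123)
t=1.000: state=(1.231, 2.150)
t=1.500: state=(1.177, 1.416)
t=2.000: state=(1.359, 0.945)
t=2.500: state=(1.765, 0.667)
t=3.000: state=(2.449, 0.522)
t=3.500: state=(3.499, 0.481)
t=4.000: state=(4.971, 0.565)
t=4.500: state=(6.644, 0.904)
t=5.000: state=(7.314, 1.867)
t=5.500: state=(5.269, 3.407)
t=6.000: state=(2.691, 3.757)
t=6.500: state=(1.541, 2.903)
t=7.000: state=(1.194, 1.966)
t=7.500: state=(1.198, 1.293)
t=7.940: state=(1.389, 0.910)
compare at T: x=1.389, y=0.910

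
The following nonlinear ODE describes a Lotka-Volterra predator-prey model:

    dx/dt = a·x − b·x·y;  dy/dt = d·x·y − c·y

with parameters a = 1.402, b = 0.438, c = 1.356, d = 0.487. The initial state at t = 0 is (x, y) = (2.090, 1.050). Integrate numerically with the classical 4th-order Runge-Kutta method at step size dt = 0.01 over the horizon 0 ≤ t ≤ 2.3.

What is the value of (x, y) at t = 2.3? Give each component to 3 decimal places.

(x, y) = (2.578, 7.413)

t=0.000: state=(2.090, 1.050)
step 1 (dt=0.01): k1=(1.969, -0.355), k2=(1.980, -0.349), k3=(1.980, -0.349), k4=(1.991, -0.344); state += dt/6·(k1+2k2+2k3+k4)
t=0.010: state=(2.110, 1.047)
t=0.020: state=(2.130, 1.043)
t=0.030: state=(2.150, 1.040)
continuing one RK4 step at a time; state shown every 10 steps (Δt=0.1):
t=0.100: state=(2.298, 1.020)
t=0.200: state=(2.530, 1.002)
t=0.300: state=(2.786, 0.996)
t=0.400: state=(3.068, 1.002)
t=0.500: state=(3.377, 1.024)
t=0.600: state=(3.712, 1.062)
t=0.700: state=(4.071, 1.121)
t=0.800: state=(4.452, 1.205)
t=0.900: state=(4.847, 1.319)
t=1.000: state=(5.247, 1.473)
t=1.100: state=(5.635, 1.676)
t=1.200: state=(5.991, 1.943)
t=1.300: state=(6.284, 2.289)
t=1.400: state=(6.480, 2.728)
t=1.500: state=(6.540, 3.273)
t=1.600: state=(6.430, 3.922)
t=1.700: state=(6.132, 4.654)
t=1.800: state=(5.659, 5.419)
t=1.900: state=(5.052, 6.144)
t=2.000: state=(4.380, 6.751)
t=2.100: state=(3.712, 7.178)
t=2.200: state=(3.101, 7.396)
t=2.300: state=(2.578, 7.413)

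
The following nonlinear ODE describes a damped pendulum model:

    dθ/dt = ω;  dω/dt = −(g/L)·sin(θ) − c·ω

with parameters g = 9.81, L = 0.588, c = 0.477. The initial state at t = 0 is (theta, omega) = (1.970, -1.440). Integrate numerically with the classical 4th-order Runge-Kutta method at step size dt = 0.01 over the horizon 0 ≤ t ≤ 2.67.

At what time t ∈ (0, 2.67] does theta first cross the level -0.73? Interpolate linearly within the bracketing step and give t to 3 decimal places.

t = 0.569

t=0.000: state=(1.970, -1.440)
step 1 (dt=0.01): k1=(-1.440, -14.685), k2=(-1.513, -14.696), k3=(-1.513, -14.699), k4=(-1.587, -14.711); state += dt/6·(k1+2k2+2k3+k4)
t=0.010: state=(1.955, -1.587)
t=0.020: state=(1.938, -1.734)
t=0.030: state=(1.920, -1.882)
continuing one RK4 step at a time; state shown every 10 steps (Δt=0.1):
t=0.100: state=(1.752, -2.925)
t=0.200: state=(1.385, -4.409)
t=0.300: state=(0.877, -5.668)
t=0.400: state=(0.273, -6.280)
t=0.500: state=(-0.346, -5.921)
t=0.560: state=(-0.683, -5.267)
next step: t=0.570: state=(-0.735, -5.134) — theta has crossed -0.73
linear interpolation between t=0.560 (-0.68265) and t=0.570 (-0.73465) → t≈0.569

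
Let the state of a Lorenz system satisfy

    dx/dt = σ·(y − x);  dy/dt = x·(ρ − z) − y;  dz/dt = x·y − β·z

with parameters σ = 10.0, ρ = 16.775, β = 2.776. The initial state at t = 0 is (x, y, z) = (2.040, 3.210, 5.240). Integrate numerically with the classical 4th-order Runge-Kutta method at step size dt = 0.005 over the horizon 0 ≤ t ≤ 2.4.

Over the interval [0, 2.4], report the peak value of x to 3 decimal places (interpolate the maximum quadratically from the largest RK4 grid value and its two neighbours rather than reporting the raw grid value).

t=0.000: state=(2.040, 3.210, 5.240)
step 1 (dt=0.005): k1=(11.700, 20.321, -7.998), k2=(11.916, 20.649, -7.743), k3=(11.918, 20.653, -7.742), k4=(12.137, 20.987, -7.482); state += dt/6·(k1+2k2+2k3+k4)
t=0.005: state=(2.100, 3.313, 5.201)
t=0.010: state=(2.161, 3.420, 5.165)
t=0.015: state=(2.225, 3.530, 5.132)
continuing one RK4 step at a time; state shown every 20 steps (Δt=0.1):
t=0.100: state=(3.729, 6.035, 5.127)
t=0.200: state=(6.805, 10.632, 7.774)
t=0.300: state=(10.702, 13.851, 15.907)
t=0.400: state=(11.120, 8.386, 23.729)
t=0.500: state=(6.698, 1.856, 21.726)
t=0.600: state=(2.956, 0.470, 16.832)
t=0.700: state=(1.473, 0.781, 12.853)
t=0.800: state=(1.244, 1.378, 9.857)
t=0.900: state=(1.653, 2.336, 7.697)
t=1.000: state=(2.674, 4.094, 6.432)
t=1.100: state=(4.644, 7.240, 6.683)
t=1.200: state=(7.867, 11.542, 10.331)
t=1.300: state=(10.933, 12.522, 18.514)
t=1.400: state=(9.857, 6.350, 23.158)
t=1.500: state=(5.706, 1.814, 20.072)
t=1.600: state=(2.889, 1.149, 15.673)
t=1.700: state=(1.952, 1.663, 12.144)
t=1.800: state=(2.099, 2.630, 9.566)
t=1.900: state=(3.004, 4.313, 8.010)
t=2.000: state=(4.812, 7.164, 8.027)
t=2.100: state=(7.661, 10.839, 11.109)
t=2.200: state=(10.303, 11.743, 17.895)
t=2.300: state=(9.600, 6.869, 22.119)
t=2.400: state=(6.149, 2.727, 19.864)
largest grid value and its neighbours: x(0.355)=11.70307, x(0.360)=11.70502, x(0.365)=11.69017
parabola through these three points peaks at t≈0.358 with x≈11.70625

max x = 11.706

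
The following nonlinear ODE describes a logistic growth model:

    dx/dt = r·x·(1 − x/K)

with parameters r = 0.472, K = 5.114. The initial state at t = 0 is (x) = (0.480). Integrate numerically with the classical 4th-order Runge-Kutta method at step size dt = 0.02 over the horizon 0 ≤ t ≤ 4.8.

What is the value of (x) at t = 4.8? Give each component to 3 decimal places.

t=0.000: state=(0.480)
step 1 (dt=0.02): k1=(0.205), k2=(0.206), k3=(0.206), k4=(0.207); state += dt/6·(k1+2k2+2k3+k4)
t=0.020: state=(0.484)
t=0.040: state=(0.488)
t=0.060: state=(0.492)
continuing one RK4 step at a time; state shown every 10 steps (Δt=0.2):
t=0.200: state=(0.523)
t=0.400: state=(0.569)
t=0.600: state=(0.618)
t=0.800: state=(0.671)
t=1.000: state=(0.728)
t=1.200: state=(0.789)
t=1.400: state=(0.854)
t=1.600: state=(0.924)
t=1.800: state=(0.997)
t=2.000: state=(1.075)
t=2.200: state=(1.158)
t=2.400: state=(1.244)
t=2.600: state=(1.335)
t=2.800: state=(1.431)
t=3.000: state=(1.530)
t=3.200: state=(1.633)
t=3.400: state=(1.740)
t=3.600: state=(1.850)
t=3.800: state=(1.962)
t=4.000: state=(2.078)
t=4.200: state=(2.195)
t=4.400: state=(2.314)
t=4.600: state=(2.434)
t=4.800: state=(2.555)

(x) = (2.555)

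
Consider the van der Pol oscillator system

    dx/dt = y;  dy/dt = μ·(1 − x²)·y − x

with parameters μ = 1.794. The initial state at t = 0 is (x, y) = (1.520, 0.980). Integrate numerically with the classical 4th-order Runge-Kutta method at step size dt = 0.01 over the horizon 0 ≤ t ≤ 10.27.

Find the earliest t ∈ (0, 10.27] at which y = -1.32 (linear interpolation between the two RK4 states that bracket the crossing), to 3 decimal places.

t=0.000: state=(1.520, 0.980)
step 1 (dt=0.01): k1=(0.980, -3.824), k2=(0.961, -3.810), k3=(0.961, -3.809), k4=(0.942, -3.793); state += dt/6·(k1+2k2+2k3+k4)
t=0.010: state=(1.530, 0.942)
t=0.020: state=(1.539, 0.904)
t=0.030: state=(1.548, 0.867)
continuing one RK4 step at a time; state shown every 50 steps (Δt=0.5):
t=0.500: state=(1.652, -0.198)
t=1.000: state=(1.465, -0.503)
t=1.500: state=(1.155, -0.760)
t=1.970: state=(0.690, -1.312)
next step: t=1.980: state=(0.677, -1.332) — y has crossed -1.32
linear interpolation between t=1.970 (-1.31219) and t=1.980 (-1.33166) → t≈1.974

t = 1.974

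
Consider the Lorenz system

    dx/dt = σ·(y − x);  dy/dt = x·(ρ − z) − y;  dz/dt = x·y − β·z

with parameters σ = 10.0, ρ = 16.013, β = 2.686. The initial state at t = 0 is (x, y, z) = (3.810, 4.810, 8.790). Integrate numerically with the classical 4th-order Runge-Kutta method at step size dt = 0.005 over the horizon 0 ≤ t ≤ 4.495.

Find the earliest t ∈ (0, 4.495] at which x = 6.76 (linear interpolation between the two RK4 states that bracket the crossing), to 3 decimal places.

t=0.000: state=(3.810, 4.810, 8.790)
step 1 (dt=0.005): k1=(10.000, 22.710, -5.284), k2=(10.318, 22.884, -4.910), k3=(10.314, 22.886, -4.907), k4=(10.629, 23.062, -4.528); state += dt/6·(k1+2k2+2k3+k4)
t=0.005: state=(3.862, 4.924, 8.765)
t=0.010: state=(3.916, 5.041, 8.745)
t=0.015: state=(3.974, 5.159, 8.728)
t=0.160: state=(6.740, 9.173, 10.630)
next step: t=0.165: state=(6.862, 9.307, 10.801) — x has crossed 6.76
linear interpolation between t=0.160 (6.74025) and t=0.165 (6.86221) → t≈0.161

t = 0.161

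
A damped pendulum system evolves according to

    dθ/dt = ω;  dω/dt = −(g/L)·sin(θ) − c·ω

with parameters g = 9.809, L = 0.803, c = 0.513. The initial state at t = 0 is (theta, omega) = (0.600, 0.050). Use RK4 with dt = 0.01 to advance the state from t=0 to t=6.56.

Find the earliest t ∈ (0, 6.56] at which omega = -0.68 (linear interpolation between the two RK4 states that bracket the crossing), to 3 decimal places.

t = 0.110

t=0.000: state=(0.600, 0.050)
step 1 (dt=0.01): k1=(0.050, -6.923), k2=(0.015, -6.908), k3=(0.015, -6.906), k4=(-0.019, -6.889); state += dt/6·(k1+2k2+2k3+k4)
t=0.010: state=(0.600, -0.019)
t=0.020: state=(0.600, -0.088)
t=0.030: state=(0.598, -0.156)
t=0.110: state=(0.565, -0.678)
next step: t=0.120: state=(0.558, -0.740) — omega has crossed -0.68
linear interpolation between t=0.110 (-0.67836) and t=0.120 (-0.73973) → t≈0.110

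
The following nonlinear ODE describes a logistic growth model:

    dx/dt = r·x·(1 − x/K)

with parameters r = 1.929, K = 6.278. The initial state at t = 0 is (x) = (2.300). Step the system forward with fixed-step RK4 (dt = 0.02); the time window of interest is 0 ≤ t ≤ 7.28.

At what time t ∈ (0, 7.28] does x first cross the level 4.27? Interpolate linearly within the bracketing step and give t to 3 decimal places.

t=0.000: state=(2.300)
step 1 (dt=0.02): k1=(2.811), k2=(2.826), k3=(2.826), k4=(2.839); state += dt/6·(k1+2k2+2k3+k4)
t=0.020: state=(2.357)
t=0.040: state=(2.414)
t=0.060: state=(2.471)
continuing one RK4 step at a time; state shown every 25 steps (Δt=0.5):
t=0.500: state=(3.784)
t=0.660: state=(4.230)
next step: t=0.680: state=(4.283) — x has crossed 4.27
linear interpolation between t=0.660 (4.22991) and t=0.680 (4.28278) → t≈0.675

t = 0.675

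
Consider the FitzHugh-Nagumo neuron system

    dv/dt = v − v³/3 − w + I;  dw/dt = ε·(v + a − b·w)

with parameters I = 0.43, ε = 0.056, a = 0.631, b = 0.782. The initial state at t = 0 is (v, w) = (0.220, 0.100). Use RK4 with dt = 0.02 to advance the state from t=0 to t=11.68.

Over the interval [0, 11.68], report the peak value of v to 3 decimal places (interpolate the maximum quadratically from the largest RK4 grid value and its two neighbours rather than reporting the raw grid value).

t=0.000: state=(0.220, 0.100)
step 1 (dt=0.02): k1=(0.546, 0.043), k2=(0.551, 0.044), k3=(0.551, 0.044), k4=(0.556, 0.044); state += dt/6·(k1+2k2+2k3+k4)
t=0.020: state=(0.231, 0.101)
t=0.040: state=(0.242, 0.102)
t=0.060: state=(0.254, 0.103)
continuing one RK4 step at a time; state shown every 25 steps (Δt=0.5):
t=0.500: state=(0.557, 0.126)
t=1.000: state=(1.004, 0.162)
t=1.500: state=(1.423, 0.210)
t=2.000: state=(1.663, 0.266)
t=2.500: state=(1.747, 0.325)
t=3.000: state=(1.760, 0.384)
t=3.500: state=(1.746, 0.442)
t=4.000: state=(1.723, 0.498)
t=4.500: state=(1.697, 0.552)
t=5.000: state=(1.669, 0.604)
t=5.500: state=(1.641, 0.654)
t=6.000: state=(1.613, 0.703)
t=6.500: state=(1.583, 0.749)
t=7.000: state=(1.553, 0.794)
t=7.500: state=(1.523, 0.837)
t=8.000: state=(1.492, 0.878)
t=8.500: state=(1.460, 0.917)
t=9.000: state=(1.427, 0.955)
t=9.500: state=(1.393, 0.991)
t=10.000: state=(1.358, 1.025)
t=10.500: state=(1.321, 1.057)
t=11.000: state=(1.283, 1.088)
t=11.500: state=(1.242, 1.117)
t=11.680: state=(1.227, 1.127)
largest grid value and its neighbours: v(2.880)=1.76006, v(2.900)=1.76008, v(2.920)=1.76006
parabola through these three points peaks at t≈2.900 with v≈1.76008

max v = 1.760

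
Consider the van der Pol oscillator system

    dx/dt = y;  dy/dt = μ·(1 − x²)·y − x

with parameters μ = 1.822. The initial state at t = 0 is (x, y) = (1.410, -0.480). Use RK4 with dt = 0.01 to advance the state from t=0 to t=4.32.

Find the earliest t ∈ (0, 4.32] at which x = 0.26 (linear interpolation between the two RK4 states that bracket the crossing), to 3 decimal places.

t=0.000: state=(1.410, -0.480)
step 1 (dt=0.01): k1=(-0.480, -0.546), k2=(-0.483, -0.544), k3=(-0.483, -0.545), k4=(-0.485, -0.543); state += dt/6·(k1+2k2+2k3+k4)
t=0.010: state=(1.405, -0.485)
t=0.020: state=(1.400, -0.491)
t=0.030: state=(1.395, -0.496)
continuing one RK4 step at a time; state shown every 20 steps (Δt=0.2):
t=0.200: state=(1.303, -0.588)
t=0.400: state=(1.174, -0.710)
t=0.600: state=(1.017, -0.872)
t=0.800: state=(0.820, -1.111)
t=1.000: state=(0.563, -1.493)
t=1.170: state=(0.269, -2.004)
next step: t=1.180: state=(0.248, -2.041) — x has crossed 0.26
linear interpolation between t=1.170 (0.26850) and t=1.180 (0.24827) → t≈1.174

t = 1.174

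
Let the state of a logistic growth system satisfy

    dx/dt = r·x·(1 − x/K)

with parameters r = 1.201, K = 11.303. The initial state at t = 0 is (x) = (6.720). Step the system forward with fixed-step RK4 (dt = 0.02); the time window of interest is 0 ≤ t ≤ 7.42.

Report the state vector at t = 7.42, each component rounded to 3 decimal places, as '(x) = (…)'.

(x) = (11.302)

t=0.000: state=(6.720)
step 1 (dt=0.02): k1=(3.272), k2=(3.265), k3=(3.265), k4=(3.257); state += dt/6·(k1+2k2+2k3+k4)
t=0.020: state=(6.785)
t=0.040: state=(6.850)
t=0.060: state=(6.915)
continuing one RK4 step at a time; state shown every 25 steps (Δt=0.5):
t=0.500: state=(8.226)
t=1.000: state=(9.378)
t=1.500: state=(10.159)
t=2.000: state=(10.646)
t=2.500: state=(10.933)
t=3.000: state=(11.097)
t=3.500: state=(11.189)
t=4.000: state=(11.240)
t=4.500: state=(11.268)
t=5.000: state=(11.284)
t=5.500: state=(11.293)
t=6.000: state=(11.297)
t=6.500: state=(11.300)
t=7.000: state=(11.301)
t=7.420: state=(11.302)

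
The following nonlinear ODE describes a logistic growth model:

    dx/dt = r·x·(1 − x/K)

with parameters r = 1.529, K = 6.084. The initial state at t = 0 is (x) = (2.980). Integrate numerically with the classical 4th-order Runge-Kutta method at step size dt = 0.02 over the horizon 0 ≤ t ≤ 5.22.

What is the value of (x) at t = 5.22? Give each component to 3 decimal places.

(x) = (6.082)

t=0.000: state=(2.980)
step 1 (dt=0.02): k1=(2.325), k2=(2.325), k3=(2.325), k4=(2.326); state += dt/6·(k1+2k2+2k3+k4)
t=0.020: state=(3.027)
t=0.040: state=(3.073)
t=0.060: state=(3.120)
continuing one RK4 step at a time; state shown every 10 steps (Δt=0.2):
t=0.200: state=(3.443)
t=0.400: state=(3.887)
t=0.600: state=(4.296)
t=0.800: state=(4.657)
t=1.000: state=(4.963)
t=1.200: state=(5.217)
t=1.400: state=(5.420)
t=1.600: state=(5.581)
t=1.800: state=(5.705)
t=2.000: state=(5.800)
t=2.200: state=(5.872)
t=2.400: state=(5.927)
t=2.600: state=(5.967)
t=2.800: state=(5.998)
t=3.000: state=(6.020)
t=3.200: state=(6.037)
t=3.400: state=(6.049)
t=3.600: state=(6.058)
t=3.800: state=(6.065)
t=4.000: state=(6.070)
t=4.200: state=(6.074)
t=4.400: state=(6.076)
t=4.600: state=(6.078)
t=4.800: state=(6.080)
t=5.000: state=(6.081)
t=5.200: state=(6.082)
t=5.220: state=(6.082)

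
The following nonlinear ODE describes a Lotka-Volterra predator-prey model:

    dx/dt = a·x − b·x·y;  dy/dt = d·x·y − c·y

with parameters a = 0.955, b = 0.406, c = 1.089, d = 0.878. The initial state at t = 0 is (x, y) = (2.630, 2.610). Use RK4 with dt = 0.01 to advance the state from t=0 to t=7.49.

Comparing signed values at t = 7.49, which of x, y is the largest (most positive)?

t=0.000: state=(2.630, 2.610)
step 1 (dt=0.01): k1=(-0.275, 3.185), k2=(-0.292, 3.201), k3=(-0.292, 3.201), k4=(-0.309, 3.217); state += dt/6·(k1+2k2+2k3+k4)
t=0.010: state=(2.627, 2.642)
t=0.020: state=(2.624, 2.674)
t=0.030: state=(2.620, 2.707)
continuing one RK4 step at a time; state shown every 25 steps (Δt=0.25):
t=0.250: state=(2.453, 3.487)
t=0.500: state=(2.087, 4.383)
t=0.750: state=(1.639, 5.026)
t=1.000: state=(1.231, 5.237)
t=1.250: state=(0.925, 5.044)
t=1.500: state=(0.719, 4.594)
t=1.750: state=(0.589, 4.035)
t=2.000: state=(0.511, 3.465)
t=2.250: state=(0.469, 2.937)
t=2.500: state=(0.453, 2.474)
t=2.750: state=(0.457, 2.082)
t=3.000: state=(0.477, 1.756)
t=3.250: state=(0.514, 1.491)
t=3.500: state=(0.568, 1.278)
t=3.750: state=(0.639, 1.111)
t=4.000: state=(0.729, 0.983)
t=4.250: state=(0.842, 0.889)
t=4.500: state=(0.980, 0.827)
t=4.750: state=(1.147, 0.795)
t=5.000: state=(1.343, 0.795)
t=5.250: state=(1.571, 0.834)
t=5.500: state=(1.825, 0.921)
t=5.750: state=(2.095, 1.079)
t=6.000: state=(2.355, 1.340)
t=6.250: state=(2.560, 1.754)
t=6.500: state=(2.641, 2.371)
t=6.750: state=(2.532, 3.198)
t=7.000: state=(2.217, 4.116)
t=7.250: state=(1.780, 4.867)
t=7.490: state=(1.365, 5.214)
compare at T: x=1.365, y=5.214

largest component: y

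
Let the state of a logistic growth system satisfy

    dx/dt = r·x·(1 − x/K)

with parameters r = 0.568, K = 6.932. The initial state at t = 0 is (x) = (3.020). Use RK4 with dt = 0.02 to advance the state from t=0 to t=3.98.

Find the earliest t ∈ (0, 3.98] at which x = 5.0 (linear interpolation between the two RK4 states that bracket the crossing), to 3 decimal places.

t=0.000: state=(3.020)
step 1 (dt=0.02): k1=(0.968), k2=(0.969), k3=(0.969), k4=(0.969); state += dt/6·(k1+2k2+2k3+k4)
t=0.020: state=(3.039)
t=0.040: state=(3.059)
t=0.060: state=(3.078)
continuing one RK4 step at a time; state shown every 10 steps (Δt=0.2):
t=0.200: state=(3.215)
t=0.400: state=(3.411)
t=0.600: state=(3.608)
t=0.800: state=(3.804)
t=1.000: state=(3.998)
t=1.200: state=(4.188)
t=1.400: state=(4.374)
t=1.600: state=(4.554)
t=1.800: state=(4.729)
t=2.000: state=(4.896)
t=2.120: state=(4.992)
next step: t=2.140: state=(5.008) — x has crossed 5.0
linear interpolation between t=2.120 (4.99231) and t=2.140 (5.00814) → t≈2.130

t = 2.130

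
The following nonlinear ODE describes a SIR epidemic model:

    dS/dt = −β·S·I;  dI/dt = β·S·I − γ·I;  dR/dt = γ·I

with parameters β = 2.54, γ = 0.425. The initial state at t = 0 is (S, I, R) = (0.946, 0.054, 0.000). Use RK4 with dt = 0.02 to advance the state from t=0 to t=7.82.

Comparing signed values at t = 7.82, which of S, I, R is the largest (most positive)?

largest component: R

t=0.000: state=(0.946, 0.054, 0.000)
step 1 (dt=0.02): k1=(-0.130, 0.107, 0.023), k2=(-0.132, 0.109, 0.023), k3=(-0.132, 0.109, 0.023), k4=(-0.135, 0.111, 0.024); state += dt/6·(k1+2k2+2k3+k4)
t=0.020: state=(0.943, 0.056, 0.000)
t=0.040: state=(0.941, 0.058, 0.001)
t=0.060: state=(0.938, 0.061, 0.001)
continuing one RK4 step at a time; state shown every 25 steps (Δt=0.5):
t=0.500: state=(0.844, 0.137, 0.019)
t=1.000: state=(0.648, 0.289, 0.063)
t=1.500: state=(0.402, 0.455, 0.143)
t=2.000: state=(0.212, 0.538, 0.250)
t=2.500: state=(0.107, 0.528, 0.365)
t=3.000: state=(0.056, 0.472, 0.472)
t=3.500: state=(0.032, 0.403, 0.565)
t=4.000: state=(0.020, 0.337, 0.643)
t=4.500: state=(0.014, 0.278, 0.708)
t=5.000: state=(0.010, 0.228, 0.762)
t=5.500: state=(0.008, 0.187, 0.806)
t=6.000: state=(0.006, 0.152, 0.842)
t=6.500: state=(0.005, 0.124, 0.871)
t=7.000: state=(0.005, 0.101, 0.895)
t=7.500: state=(0.004, 0.082, 0.914)
t=7.820: state=(0.004, 0.072, 0.924)
compare at T: S=0.004, I=0.072, R=0.924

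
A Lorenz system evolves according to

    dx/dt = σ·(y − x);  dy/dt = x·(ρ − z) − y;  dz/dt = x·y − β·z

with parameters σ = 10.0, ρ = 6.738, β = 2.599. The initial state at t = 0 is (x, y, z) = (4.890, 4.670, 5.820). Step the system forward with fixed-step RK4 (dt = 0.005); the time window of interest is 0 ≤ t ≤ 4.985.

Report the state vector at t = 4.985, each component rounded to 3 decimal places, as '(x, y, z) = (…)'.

(x, y, z) = (3.871, 3.877, 5.728)

t=0.000: state=(4.890, 4.670, 5.820)
step 1 (dt=0.005): k1=(-2.200, -0.181, 7.710), k2=(-2.150, -0.280, 7.632), k3=(-2.153, -0.278, 7.632), k4=(-2.106, -0.376, 7.554); state += dt/6·(k1+2k2+2k3+k4)
t=0.005: state=(4.879, 4.669, 5.858)
t=0.010: state=(4.869, 4.666, 5.896)
t=0.015: state=(4.859, 4.663, 5.932)
continuing one RK4 step at a time; state shown every 40 steps (Δt=0.2):
t=0.200: state=(4.439, 4.128, 6.693)
t=0.400: state=(3.775, 3.481, 6.365)
t=0.600: state=(3.401, 3.329, 5.636)
t=0.800: state=(3.460, 3.575, 5.177)
t=1.000: state=(3.781, 3.963, 5.219)
t=1.200: state=(4.086, 4.186, 5.643)
t=1.400: state=(4.132, 4.080, 6.035)
t=1.600: state=(3.938, 3.819, 6.069)
t=1.800: state=(3.737, 3.669, 5.827)
t=2.000: state=(3.688, 3.705, 5.583)
t=2.200: state=(3.782, 3.848, 5.519)
t=2.400: state=(3.912, 3.966, 5.639)
t=2.600: state=(3.969, 3.970, 5.805)
t=2.800: state=(3.925, 3.885, 5.873)
t=3.000: state=(3.842, 3.805, 5.814)
t=3.200: state=(3.797, 3.791, 5.712)
t=3.400: state=(3.814, 3.835, 5.657)
t=3.600: state=(3.864, 3.888, 5.679)
t=3.800: state=(3.898, 3.907, 5.741)
t=4.000: state=(3.895, 3.885, 5.784)
t=4.200: state=(3.866, 3.851, 5.779)
t=4.400: state=(3.842, 3.834, 5.743)
t=4.600: state=(3.839, 3.844, 5.713)
t=4.800: state=(3.855, 3.865, 5.710)
t=4.985: state=(3.871, 3.877, 5.728)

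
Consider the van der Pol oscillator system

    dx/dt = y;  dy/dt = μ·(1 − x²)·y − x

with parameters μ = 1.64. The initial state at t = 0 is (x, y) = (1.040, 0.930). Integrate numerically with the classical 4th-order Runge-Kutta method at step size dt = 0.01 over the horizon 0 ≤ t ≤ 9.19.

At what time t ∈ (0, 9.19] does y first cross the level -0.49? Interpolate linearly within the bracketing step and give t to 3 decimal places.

t = 1.083

t=0.000: state=(1.040, 0.930)
step 1 (dt=0.01): k1=(0.930, -1.164), k2=(0.924, -1.183), k3=(0.924, -1.183), k4=(0.918, -1.201); state += dt/6·(k1+2k2+2k3+k4)
t=0.010: state=(1.049, 0.918)
t=0.020: state=(1.058, 0.906)
t=0.030: state=(1.067, 0.893)
continuing one RK4 step at a time; state shown every 50 steps (Δt=0.5):
t=0.500: state=(1.315, 0.147)
t=1.000: state=(1.234, -0.419)
t=1.080: state=(1.198, -0.487)
next step: t=1.090: state=(1.193, -0.496) — y has crossed -0.49
linear interpolation between t=1.080 (-0.48746) and t=1.090 (-0.49596) → t≈1.083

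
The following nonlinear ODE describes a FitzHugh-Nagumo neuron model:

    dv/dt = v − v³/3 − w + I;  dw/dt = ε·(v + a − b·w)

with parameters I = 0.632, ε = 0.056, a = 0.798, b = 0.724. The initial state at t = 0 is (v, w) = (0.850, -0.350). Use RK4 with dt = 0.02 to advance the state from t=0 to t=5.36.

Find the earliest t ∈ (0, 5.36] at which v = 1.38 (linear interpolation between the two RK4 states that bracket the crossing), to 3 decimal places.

t = 0.334

t=0.000: state=(0.850, -0.350)
step 1 (dt=0.02): k1=(1.627, 0.106), k2=(1.631, 0.107), k3=(1.631, 0.107), k4=(1.633, 0.108); state += dt/6·(k1+2k2+2k3+k4)
t=0.020: state=(0.883, -0.348)
t=0.040: state=(0.915, -0.346)
t=0.060: state=(0.948, -0.343)
continuing one RK4 step at a time; state shown every 10 steps (Δt=0.2):
t=0.200: state=(1.176, -0.327)
t=0.320: state=(1.360, -0.312)
next step: t=0.340: state=(1.389, -0.309) — v has crossed 1.38
linear interpolation between t=0.320 (1.35992) and t=0.340 (1.38894) → t≈0.334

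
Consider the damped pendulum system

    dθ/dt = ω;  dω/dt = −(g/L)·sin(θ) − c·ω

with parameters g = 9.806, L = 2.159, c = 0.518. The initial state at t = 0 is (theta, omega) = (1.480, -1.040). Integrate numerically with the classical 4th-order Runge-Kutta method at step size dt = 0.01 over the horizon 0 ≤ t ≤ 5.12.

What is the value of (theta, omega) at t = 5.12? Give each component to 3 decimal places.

t=0.000: state=(1.480, -1.040)
step 1 (dt=0.01): k1=(-1.040, -3.984), k2=(-1.060, -3.972), k3=(-1.060, -3.972), k4=(-1.080, -3.959); state += dt/6·(k1+2k2+2k3+k4)
t=0.010: state=(1.469, -1.080)
t=0.020: state=(1.458, -1.119)
t=0.030: state=(1.447, -1.158)
continuing one RK4 step at a time; state shown every 20 steps (Δt=0.2):
t=0.200: state=(1.196, -1.776)
t=0.400: state=(0.782, -2.320)
t=0.600: state=(0.291, -2.528)
t=0.800: state=(-0.200, -2.311)
t=1.000: state=(-0.609, -1.735)
t=1.200: state=(-0.882, -0.971)
t=1.400: state=(-0.996, -0.173)
t=1.600: state=(-0.955, 0.564)
t=1.800: state=(-0.779, 1.171)
t=2.000: state=(-0.501, 1.572)
t=2.200: state=(-0.169, 1.699)
t=2.400: state=(0.159, 1.531)
t=2.600: state=(0.428, 1.124)
t=2.800: state=(0.600, 0.582)
t=3.000: state=(0.658, 0.010)
t=3.200: state=(0.607, -0.507)
t=3.400: state=(0.464, -0.901)
t=3.600: state=(0.259, -1.118)
t=3.800: state=(0.030, -1.131)
t=4.000: state=(-0.181, -0.951)
t=4.200: state=(-0.340, -0.629)
t=4.400: state=(-0.428, -0.238)
t=4.600: state=(-0.436, 0.151)
t=4.800: state=(-0.371, 0.479)
t=5.000: state=(-0.251, 0.699)
t=5.120: state=(-0.163, 0.765)

(theta, omega) = (-0.163, 0.765)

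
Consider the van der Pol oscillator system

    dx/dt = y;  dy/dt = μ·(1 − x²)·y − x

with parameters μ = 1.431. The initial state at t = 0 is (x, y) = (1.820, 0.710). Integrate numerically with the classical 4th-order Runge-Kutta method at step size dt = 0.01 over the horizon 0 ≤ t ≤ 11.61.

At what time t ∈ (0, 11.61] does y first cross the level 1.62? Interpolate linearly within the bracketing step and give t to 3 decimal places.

t = 5.756

t=0.000: state=(1.820, 0.710)
step 1 (dt=0.01): k1=(0.710, -4.169), k2=(0.689, -4.117), k3=(0.689, -4.117), k4=(0.669, -4.064); state += dt/6·(k1+2k2+2k3+k4)
t=0.010: state=(1.827, 0.669)
t=0.020: state=(1.833, 0.629)
t=0.030: state=(1.839, 0.590)
continuing one RK4 step at a time; state shown every 50 steps (Δt=0.5):
t=0.500: state=(1.847, -0.317)
t=1.000: state=(1.623, -0.545)
t=1.500: state=(1.303, -0.754)
t=2.000: state=(0.833, -1.190)
t=2.500: state=(-0.007, -2.347)
t=3.000: state=(-1.446, -2.609)
t=3.500: state=(-2.013, -0.052)
t=4.000: state=(-1.885, 0.419)
t=4.500: state=(-1.639, 0.560)
t=5.000: state=(-1.316, 0.752)
t=5.500: state=(-0.850, 1.175)
t=5.750: state=(-0.508, 1.606)
next step: t=5.760: state=(-0.491, 1.629) — y has crossed 1.62
linear interpolation between t=5.750 (1.60623) and t=5.760 (1.62860) → t≈5.756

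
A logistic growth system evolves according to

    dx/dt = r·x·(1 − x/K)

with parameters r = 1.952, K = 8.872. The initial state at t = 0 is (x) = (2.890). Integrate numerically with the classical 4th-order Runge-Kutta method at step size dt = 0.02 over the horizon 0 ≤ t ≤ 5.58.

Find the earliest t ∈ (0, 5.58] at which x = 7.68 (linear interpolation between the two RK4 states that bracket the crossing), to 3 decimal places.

t = 1.327

t=0.000: state=(2.890)
step 1 (dt=0.02): k1=(3.804), k2=(3.829), k3=(3.829), k4=(3.854); state += dt/6·(k1+2k2+2k3+k4)
t=0.020: state=(2.967)
t=0.040: state=(3.044)
t=0.060: state=(3.123)
continuing one RK4 step at a time; state shown every 10 steps (Δt=0.2):
t=0.200: state=(3.695)
t=0.400: state=(4.554)
t=0.600: state=(5.404)
t=0.800: state=(6.186)
t=1.000: state=(6.857)
t=1.200: state=(7.400)
t=1.320: state=(7.666)
next step: t=1.340: state=(7.706) — x has crossed 7.68
linear interpolation between t=1.320 (7.66564) and t=1.340 (7.70576) → t≈1.327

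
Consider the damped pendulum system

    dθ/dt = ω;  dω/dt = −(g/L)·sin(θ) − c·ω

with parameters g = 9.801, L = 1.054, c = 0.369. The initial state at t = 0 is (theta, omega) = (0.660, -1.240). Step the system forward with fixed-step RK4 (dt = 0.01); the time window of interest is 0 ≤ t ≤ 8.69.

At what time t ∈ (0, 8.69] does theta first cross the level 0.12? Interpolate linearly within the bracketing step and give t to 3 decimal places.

t = 0.298

t=0.000: state=(0.660, -1.240)
step 1 (dt=0.01): k1=(-1.240, -5.244), k2=(-1.266, -5.188), k3=(-1.266, -5.188), k4=(-1.292, -5.131); state += dt/6·(k1+2k2+2k3+k4)
t=0.010: state=(0.647, -1.292)
t=0.020: state=(0.634, -1.343)
t=0.030: state=(0.620, -1.392)
t=0.290: state=(0.137, -2.135)
next step: t=0.300: state=(0.115, -2.139) — theta has crossed 0.12
linear interpolation between t=0.290 (0.13687) and t=0.300 (0.11550) → t≈0.298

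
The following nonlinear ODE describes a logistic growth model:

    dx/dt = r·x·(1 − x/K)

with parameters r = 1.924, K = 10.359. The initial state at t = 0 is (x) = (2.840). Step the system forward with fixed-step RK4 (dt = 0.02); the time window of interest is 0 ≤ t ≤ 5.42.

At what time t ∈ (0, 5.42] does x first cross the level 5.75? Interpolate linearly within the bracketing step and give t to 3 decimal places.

t=0.000: state=(2.840)
step 1 (dt=0.02): k1=(3.966), k2=(4.000), k3=(4.001), k4=(4.034); state += dt/6·(k1+2k2+2k3+k4)
t=0.020: state=(2.920)
t=0.040: state=(3.001)
t=0.060: state=(3.084)
continuing one RK4 step at a time; state shown every 10 steps (Δt=0.2):
t=0.200: state=(3.697)
t=0.400: state=(4.653)
t=0.600: state=(5.646)
t=0.620: state=(5.745)
next step: t=0.640: state=(5.843) — x has crossed 5.75
linear interpolation between t=0.620 (5.74504) and t=0.640 (5.84329) → t≈0.621

t = 0.621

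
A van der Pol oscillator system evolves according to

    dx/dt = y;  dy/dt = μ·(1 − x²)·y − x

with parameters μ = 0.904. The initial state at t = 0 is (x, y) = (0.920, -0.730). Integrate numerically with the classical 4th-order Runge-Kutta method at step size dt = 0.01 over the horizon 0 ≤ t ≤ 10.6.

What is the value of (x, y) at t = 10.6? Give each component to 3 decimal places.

(x, y) = (0.026, 2.165)

t=0.000: state=(0.920, -0.730)
step 1 (dt=0.01): k1=(-0.730, -1.021), k2=(-0.735, -1.023), k3=(-0.735, -1.023), k4=(-0.740, -1.024); state += dt/6·(k1+2k2+2k3+k4)
t=0.010: state=(0.913, -0.740)
t=0.020: state=(0.905, -0.750)
t=0.030: state=(0.898, -0.761)
continuing one RK4 step at a time; state shown every 50 steps (Δt=0.5):
t=0.500: state=(0.416, -1.319)
t=1.000: state=(-0.431, -2.051)
t=1.500: state=(-1.439, -1.612)
t=2.000: state=(-1.849, -0.122)
t=2.500: state=(-1.720, 0.528)
t=3.000: state=(-1.369, 0.865)
t=3.500: state=(-0.836, 1.310)
t=4.000: state=(0.004, 2.119)
t=4.500: state=(1.216, 2.374)
t=5.000: state=(1.953, 0.505)
t=5.500: state=(1.926, -0.417)
t=6.000: state=(1.631, -0.734)
t=6.500: state=(1.192, -1.046)
t=7.000: state=(0.543, -1.616)
t=7.500: state=(-0.489, -2.497)
t=8.000: state=(-1.657, -1.663)
t=8.500: state=(-2.007, 0.036)
t=9.000: state=(-1.828, 0.573)
t=9.500: state=(-1.473, 0.847)
t=10.000: state=(-0.963, 1.231)
t=10.500: state=(-0.181, 1.972)
t=10.600: state=(0.026, 2.165)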